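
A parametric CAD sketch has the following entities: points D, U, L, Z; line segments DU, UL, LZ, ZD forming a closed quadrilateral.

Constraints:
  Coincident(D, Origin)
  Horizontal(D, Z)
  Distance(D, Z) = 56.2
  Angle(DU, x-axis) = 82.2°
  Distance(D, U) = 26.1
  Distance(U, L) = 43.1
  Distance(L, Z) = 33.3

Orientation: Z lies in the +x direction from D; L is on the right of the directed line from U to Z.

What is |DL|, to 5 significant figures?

27.503

D is at the origin; DZ is horizontal with |DZ| = 56.2 and Z in +x, so Z = (56.2, 0). DU runs at 82.2° with |DU| = 26.1, so U = (3.5422, 25.859). L is determined by |UL| = 43.1 and |LZ| = 33.3 together: it lies at the intersection of circle(U, 43.1) and circle(Z, 33.3). With |UZ| = 58.664, the foot of the radical line on UZ is 35.714 from U and the perpendicular offset is √(43.1² − 35.714²) = 24.128. Taking the right-of-UZ solution: L = (24.964, -11.541).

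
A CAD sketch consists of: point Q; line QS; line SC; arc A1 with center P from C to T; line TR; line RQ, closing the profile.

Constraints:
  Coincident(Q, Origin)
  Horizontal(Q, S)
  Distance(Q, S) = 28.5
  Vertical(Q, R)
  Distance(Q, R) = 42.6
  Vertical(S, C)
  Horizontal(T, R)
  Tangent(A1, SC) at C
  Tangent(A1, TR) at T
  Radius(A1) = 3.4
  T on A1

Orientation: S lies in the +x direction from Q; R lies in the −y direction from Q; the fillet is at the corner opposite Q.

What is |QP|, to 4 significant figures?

46.55

Q and R share the same x with |QR| = 42.6 and R on the −y side, so R = (0.000, -42.60). The virtual corner opposite Q is at (28.50, -42.60). Tangency of A1 to SC means the radius PC is perpendicular to SC and the tangent condition forces PT to be normal to TR, with radius 3.4, so the center P sits 3.4 in from both sides at P = (25.10, -39.20). Then |QP| = |P − Q| = 46.55.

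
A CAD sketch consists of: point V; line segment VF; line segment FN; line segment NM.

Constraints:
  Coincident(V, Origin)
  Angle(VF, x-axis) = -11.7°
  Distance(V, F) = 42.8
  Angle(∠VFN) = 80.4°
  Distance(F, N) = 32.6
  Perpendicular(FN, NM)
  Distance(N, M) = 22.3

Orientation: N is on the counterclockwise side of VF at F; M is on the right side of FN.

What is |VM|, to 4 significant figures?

69.34

∠VFN = 80.4°, so FN runs at -11.7° + (180° − 80.4°) = 87.90° from the x-axis; with |FN| = 32.6, N = F + 32.6·(cos 87.90°, sin 87.90°) = (43.11, 23.90). The perpendicularity gives NM at right angles to FN; with |NM| = 22.3 on the right of FN, M = N + 22.3·(0.9993, -0.03664) = (65.39, 23.08). Then |VM| = |M − V| = 69.34.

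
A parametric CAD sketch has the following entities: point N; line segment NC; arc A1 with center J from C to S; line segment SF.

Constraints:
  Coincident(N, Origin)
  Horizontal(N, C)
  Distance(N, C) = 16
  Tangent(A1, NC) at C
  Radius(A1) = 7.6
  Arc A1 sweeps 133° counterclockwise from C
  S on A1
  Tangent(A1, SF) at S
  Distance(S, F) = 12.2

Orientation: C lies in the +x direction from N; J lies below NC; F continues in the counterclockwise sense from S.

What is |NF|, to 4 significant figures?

28.69

N is at the origin; N and C share the same y with |NC| = 16.0 and C on the +x side, so C = (16.00, 0.000). Tangency of A1 to NC means the radius JC is perpendicular to NC, so J = C + (0, -7.6) = (16.00, -7.600). On A1, C sits at bearing 90° from J; a 133° counterclockwise sweep puts S at bearing 223°, so S = J + 7.6·(cos 223°, sin 223°) = (10.44, -12.78). Tangency of A1 to SF means the radius JS is perpendicular to SF, so SF runs along (−sin 223°, cos 223°); with |SF| = 12.2, F = (18.76, -21.71). Then |NF| = |F − N| = 28.69.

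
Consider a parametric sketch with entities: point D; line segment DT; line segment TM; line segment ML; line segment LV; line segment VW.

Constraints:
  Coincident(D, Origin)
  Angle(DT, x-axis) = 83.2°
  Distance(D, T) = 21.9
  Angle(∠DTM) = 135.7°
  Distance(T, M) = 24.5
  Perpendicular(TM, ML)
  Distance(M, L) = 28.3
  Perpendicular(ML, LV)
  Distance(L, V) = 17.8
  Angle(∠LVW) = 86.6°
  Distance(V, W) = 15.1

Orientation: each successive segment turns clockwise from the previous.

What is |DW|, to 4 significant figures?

23.36

ML ⟂ LV, so LV runs at -141.1°; with |LV| = 17.8, V = (25.58, 3.929). ∠LVW = 86.6° gives VW at 125.5° from the x-axis; with |VW| = 15.1, W = (16.81, 16.22). Then |DW| = |W − D| = 23.36.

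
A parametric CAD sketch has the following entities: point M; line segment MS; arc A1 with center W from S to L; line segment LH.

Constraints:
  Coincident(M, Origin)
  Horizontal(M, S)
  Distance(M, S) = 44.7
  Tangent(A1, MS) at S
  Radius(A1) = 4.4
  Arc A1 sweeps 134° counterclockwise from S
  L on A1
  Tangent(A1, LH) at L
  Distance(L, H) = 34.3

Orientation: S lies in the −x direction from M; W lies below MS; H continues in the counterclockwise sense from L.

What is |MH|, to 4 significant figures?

40.13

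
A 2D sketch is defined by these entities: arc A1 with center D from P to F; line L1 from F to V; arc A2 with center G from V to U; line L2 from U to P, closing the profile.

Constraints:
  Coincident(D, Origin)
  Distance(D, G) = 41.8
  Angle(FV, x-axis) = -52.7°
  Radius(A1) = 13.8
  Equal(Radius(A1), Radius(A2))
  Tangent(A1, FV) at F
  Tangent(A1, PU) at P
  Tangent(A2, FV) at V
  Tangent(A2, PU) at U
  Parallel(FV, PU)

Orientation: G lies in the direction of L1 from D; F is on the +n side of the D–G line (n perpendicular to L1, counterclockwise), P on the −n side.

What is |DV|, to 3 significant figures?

44.0

Tangency of A1 to both parallel lines with radius 13.8 puts F and P at D ± 13.8·n: F = (11.0, 8.36), P = (-11.0, -8.36). Equal radii place V and U the same way about G: V = G + 13.8·n = (36.3, -24.9), U = G − 13.8·n = (14.4, -41.6). Then |DV| = |V − D| = 44.0.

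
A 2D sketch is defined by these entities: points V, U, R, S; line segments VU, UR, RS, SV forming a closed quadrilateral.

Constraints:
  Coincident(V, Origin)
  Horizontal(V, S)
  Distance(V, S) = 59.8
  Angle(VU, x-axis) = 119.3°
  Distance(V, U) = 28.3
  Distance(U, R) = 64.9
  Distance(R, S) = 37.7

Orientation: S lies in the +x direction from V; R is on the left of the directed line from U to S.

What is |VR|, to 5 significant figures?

61.833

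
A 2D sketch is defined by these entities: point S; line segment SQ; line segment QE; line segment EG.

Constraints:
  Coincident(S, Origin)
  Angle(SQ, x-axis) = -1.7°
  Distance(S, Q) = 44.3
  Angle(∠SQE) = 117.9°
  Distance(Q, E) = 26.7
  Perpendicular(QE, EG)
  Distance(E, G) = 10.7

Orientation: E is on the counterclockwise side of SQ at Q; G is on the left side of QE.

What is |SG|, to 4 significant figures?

55.31

S is at the origin; SQ runs at -1.7° with length 44.3, so Q = 44.3·(cos -1.7°, sin -1.7°) = (44.28, -1.314). ∠SQE = 117.9°, so QE runs at -1.7° + (180° − 117.9°) = 60.40° from the x-axis; with |QE| = 26.7, E = Q + 26.7·(cos 60.40°, sin 60.40°) = (57.47, 21.90). The perpendicularity gives EG at right angles to QE; with |EG| = 10.7 on the left of QE, G = E + 10.7·(-0.8695, 0.4939) = (48.17, 27.19). Then |SG| = |G − S| = 55.31.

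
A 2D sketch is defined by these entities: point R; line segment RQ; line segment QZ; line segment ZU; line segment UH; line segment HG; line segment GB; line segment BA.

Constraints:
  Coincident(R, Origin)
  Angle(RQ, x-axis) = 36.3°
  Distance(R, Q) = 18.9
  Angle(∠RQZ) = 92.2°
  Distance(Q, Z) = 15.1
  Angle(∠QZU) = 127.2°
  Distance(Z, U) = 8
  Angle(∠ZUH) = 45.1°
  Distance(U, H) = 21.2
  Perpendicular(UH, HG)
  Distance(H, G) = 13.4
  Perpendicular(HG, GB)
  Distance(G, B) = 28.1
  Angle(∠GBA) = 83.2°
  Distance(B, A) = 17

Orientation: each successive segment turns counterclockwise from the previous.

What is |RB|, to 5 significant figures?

38.427

R is at the origin; RQ runs at 36.3° with length 18.9, so Q = (15.232, 11.189). ∠RQZ = 92.2° gives QZ at 124.10° from the x-axis; with |QZ| = 15.1, Z = (6.7664, 23.693). ∠QZU = 127.2° gives ZU at 176.90° from the x-axis; with |ZU| = 8.0, U = (-1.2219, 24.125). ∠ZUH = 45.1° gives UH at -48.200° from the x-axis; with |UH| = 21.2, H = (12.909, 8.3213). UH ⟂ HG, so HG runs at 41.800°; with |HG| = 13.4, G = (22.898, 17.253). The perpendicularity gives GB at right angles to HG, so GB runs at 131.80°; with |GB| = 28.1, B = (4.1684, 38.201). Then |RB| = |B − R| = 38.427.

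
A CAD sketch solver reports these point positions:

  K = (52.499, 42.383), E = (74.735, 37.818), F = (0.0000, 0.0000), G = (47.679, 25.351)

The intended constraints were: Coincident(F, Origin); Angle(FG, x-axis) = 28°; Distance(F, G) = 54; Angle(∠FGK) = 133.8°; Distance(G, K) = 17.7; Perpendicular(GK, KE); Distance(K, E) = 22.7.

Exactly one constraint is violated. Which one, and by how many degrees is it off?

Perpendicular(GK, KE) — off by 4.20°.

F = (0.00, 0.00) ✓; FG at 28.00° ✓; |FG| = 54.00 ✓; ∠FGK = 133.8° ✓; |GK| = 17.70 ✓; ∠(GK, KE) = 85.80° ✗; |KE| = 22.70 ✓.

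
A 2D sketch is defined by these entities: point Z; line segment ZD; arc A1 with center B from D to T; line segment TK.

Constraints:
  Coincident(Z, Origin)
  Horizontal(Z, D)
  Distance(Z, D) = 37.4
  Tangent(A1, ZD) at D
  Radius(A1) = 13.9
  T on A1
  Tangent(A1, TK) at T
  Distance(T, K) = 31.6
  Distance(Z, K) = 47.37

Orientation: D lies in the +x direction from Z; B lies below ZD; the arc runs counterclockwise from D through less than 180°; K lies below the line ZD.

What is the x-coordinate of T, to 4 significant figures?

23.63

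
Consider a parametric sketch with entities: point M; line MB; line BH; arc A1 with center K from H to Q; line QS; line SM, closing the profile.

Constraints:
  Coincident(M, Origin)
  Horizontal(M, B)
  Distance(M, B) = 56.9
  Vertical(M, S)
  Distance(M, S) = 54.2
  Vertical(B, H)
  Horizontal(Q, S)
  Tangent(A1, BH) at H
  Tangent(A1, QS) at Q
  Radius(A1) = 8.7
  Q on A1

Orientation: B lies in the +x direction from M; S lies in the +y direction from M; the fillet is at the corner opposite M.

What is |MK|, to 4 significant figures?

66.28

M is at the origin; M and B share the same y with |MB| = 56.9 and B on the +x side, so B = (56.90, 0.000). M and S share the same x with |MS| = 54.2 and S on the +y side, so S = (0.000, 54.20). The virtual corner opposite M is at (56.90, 54.20). The tangent condition forces KH to be normal to BH and tangency of A1 to QS means the radius KQ is perpendicular to QS, with radius 8.7, so the center K sits 8.7 in from both sides at K = (48.20, 45.50). Then |MK| = |K − M| = 66.28.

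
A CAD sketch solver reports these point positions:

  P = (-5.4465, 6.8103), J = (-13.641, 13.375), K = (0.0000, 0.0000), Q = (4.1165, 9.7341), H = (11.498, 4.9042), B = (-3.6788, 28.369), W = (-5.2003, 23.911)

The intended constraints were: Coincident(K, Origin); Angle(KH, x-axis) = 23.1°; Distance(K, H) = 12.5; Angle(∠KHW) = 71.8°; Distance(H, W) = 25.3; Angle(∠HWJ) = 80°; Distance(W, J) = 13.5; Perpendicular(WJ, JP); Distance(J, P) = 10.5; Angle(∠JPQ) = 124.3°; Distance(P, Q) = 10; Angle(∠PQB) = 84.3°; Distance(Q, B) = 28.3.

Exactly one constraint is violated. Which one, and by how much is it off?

Distance(Q, B) = 28.3 — off by 8.10.

K = (0.00, 0.00) ✓; KH at 23.10° ✓; |KH| = 12.50 ✓; ∠KHW = 71.80° ✓; |HW| = 25.30 ✓; ∠HWJ = 80.00° ✓; |WJ| = 13.50 ✓; ∠(WJ, JP) = 90.00° ✓; |JP| = 10.50 ✓; ∠JPQ = 124.3° ✓; |PQ| = 10.00 ✓; ∠PQB = 84.30° ✓; |QB| = 20.20 ✗.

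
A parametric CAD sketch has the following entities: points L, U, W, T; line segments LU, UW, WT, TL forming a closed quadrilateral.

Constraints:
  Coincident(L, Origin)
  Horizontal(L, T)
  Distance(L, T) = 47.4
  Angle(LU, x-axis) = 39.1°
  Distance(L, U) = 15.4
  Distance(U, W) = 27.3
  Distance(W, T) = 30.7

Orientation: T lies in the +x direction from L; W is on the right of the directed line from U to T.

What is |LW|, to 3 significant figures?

26.5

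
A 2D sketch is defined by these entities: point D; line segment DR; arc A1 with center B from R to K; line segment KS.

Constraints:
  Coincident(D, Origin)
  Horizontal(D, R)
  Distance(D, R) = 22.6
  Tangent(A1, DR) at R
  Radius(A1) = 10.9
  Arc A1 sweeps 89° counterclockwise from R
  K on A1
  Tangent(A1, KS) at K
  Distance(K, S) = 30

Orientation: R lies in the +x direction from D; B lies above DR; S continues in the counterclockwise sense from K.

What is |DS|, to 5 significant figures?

53.051

On A1, R sits at bearing -90° from B; an 89° counterclockwise sweep puts K at bearing -1°, so K = B + 10.9·(cos -1°, sin -1°) = (33.498, 10.710). A1 meets KS tangentially, so BK is at right angles to KS, so KS runs along (−sin -1°, cos -1°); with |KS| = 30.0, S = (34.022, 40.705). Then |DS| = |S − D| = 53.051.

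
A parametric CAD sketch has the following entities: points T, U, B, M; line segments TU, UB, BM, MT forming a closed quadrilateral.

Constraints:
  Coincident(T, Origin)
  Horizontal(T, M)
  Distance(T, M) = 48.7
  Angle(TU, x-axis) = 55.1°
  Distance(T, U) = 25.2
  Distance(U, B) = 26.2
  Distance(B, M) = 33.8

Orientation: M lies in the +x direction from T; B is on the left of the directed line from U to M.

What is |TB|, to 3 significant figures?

49.7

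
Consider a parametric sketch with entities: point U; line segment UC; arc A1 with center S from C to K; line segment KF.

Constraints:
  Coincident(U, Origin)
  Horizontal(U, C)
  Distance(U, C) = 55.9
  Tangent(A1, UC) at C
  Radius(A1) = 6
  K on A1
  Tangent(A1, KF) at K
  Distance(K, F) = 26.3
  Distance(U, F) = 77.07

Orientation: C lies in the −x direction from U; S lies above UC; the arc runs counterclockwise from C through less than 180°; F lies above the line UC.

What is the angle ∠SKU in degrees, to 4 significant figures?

119.3°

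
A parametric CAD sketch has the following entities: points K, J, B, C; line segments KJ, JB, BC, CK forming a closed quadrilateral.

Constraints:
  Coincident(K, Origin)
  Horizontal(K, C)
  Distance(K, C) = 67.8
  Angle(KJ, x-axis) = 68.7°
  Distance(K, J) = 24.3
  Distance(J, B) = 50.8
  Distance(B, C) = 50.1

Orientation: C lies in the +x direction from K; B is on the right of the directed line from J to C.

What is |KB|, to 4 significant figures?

35.60

K is at the origin; K and C share the same y with |KC| = 67.8 and C in +x, so C = (67.8, 0). KJ runs at 68.7° with |KJ| = 24.3, so J = (8.827, 22.64). B is determined by |JB| = 50.8 and |BC| = 50.1 together: it lies at the intersection of circle(J, 50.8) and circle(C, 50.1). With |JC| = 63.17, the foot of the radical line on JC is 32.14 from J and the perpendicular offset is √(50.8² − 32.14²) = 39.34. Taking the right-of-JC solution: B = (24.74, -25.60).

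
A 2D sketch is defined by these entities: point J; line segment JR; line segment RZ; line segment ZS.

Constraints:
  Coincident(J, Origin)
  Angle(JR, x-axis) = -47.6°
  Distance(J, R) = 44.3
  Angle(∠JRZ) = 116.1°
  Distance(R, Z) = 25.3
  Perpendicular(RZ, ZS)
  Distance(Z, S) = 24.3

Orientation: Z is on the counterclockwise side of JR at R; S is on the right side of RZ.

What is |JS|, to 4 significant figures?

78.18

J is at the origin; JR runs at -47.6° with length 44.3, so R = 44.3·(cos -47.6°, sin -47.6°) = (29.87, -32.71). ∠JRZ = 116.1°, so RZ runs at -47.6° + (180° − 116.1°) = 16.30° from the x-axis; with |RZ| = 25.3, Z = R + 25.3·(cos 16.30°, sin 16.30°) = (54.15, -25.61). RZ is perpendicular to ZS; with |ZS| = 24.3 on the right of RZ, S = Z + 24.3·(0.2807, -0.9598) = (60.97, -48.94). Then |JS| = |S − J| = 78.18.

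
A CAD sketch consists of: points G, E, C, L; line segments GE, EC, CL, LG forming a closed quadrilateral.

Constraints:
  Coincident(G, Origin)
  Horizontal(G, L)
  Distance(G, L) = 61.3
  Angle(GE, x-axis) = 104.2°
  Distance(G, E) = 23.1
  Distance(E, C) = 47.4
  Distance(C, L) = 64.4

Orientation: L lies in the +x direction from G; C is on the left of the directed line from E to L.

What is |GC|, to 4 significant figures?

62.22

G is at the origin; GL is horizontal with |GL| = 61.3 and L in +x, so L = (61.3, 0). GE runs at 104.2° with |GE| = 23.1, so E = (-5.667, 22.39). C is determined by |EC| = 47.4 and |CL| = 64.4 together: it lies at the intersection of circle(E, 47.4) and circle(L, 64.4). With |EL| = 70.61, the foot of the radical line on EL is 21.85 from E and the perpendicular offset is √(47.4² − 21.85²) = 42.06. Taking the left-of-EL solution: C = (28.39, 55.36).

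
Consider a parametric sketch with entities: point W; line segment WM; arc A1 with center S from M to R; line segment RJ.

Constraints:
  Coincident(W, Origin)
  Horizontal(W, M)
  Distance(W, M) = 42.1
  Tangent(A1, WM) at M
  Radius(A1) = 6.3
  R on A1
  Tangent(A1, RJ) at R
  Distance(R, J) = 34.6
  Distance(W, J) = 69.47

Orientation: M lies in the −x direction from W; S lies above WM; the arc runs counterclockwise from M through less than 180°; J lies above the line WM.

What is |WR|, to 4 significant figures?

38.52

W is at the origin; W and M share the same y with |WM| = 42.1 and M on the −x side, so M = (-42.10, 0.000). A1 meets WM tangentially, so SM is at right angles to WM, so S = M + (0, 6.3) = (-42.10, 6.300). Since SR ⟂ RJ (tangency), |SJ| = √(6.3² + 34.6²) = 35.17 regardless of where R sits on A1. So J lies on both circle(W, 69.47) and circle(S, 35.17); the above-WM intersection is J = (-58.55, 37.38). R is the foot of the tangent from J: R = (-37.15, 10.20).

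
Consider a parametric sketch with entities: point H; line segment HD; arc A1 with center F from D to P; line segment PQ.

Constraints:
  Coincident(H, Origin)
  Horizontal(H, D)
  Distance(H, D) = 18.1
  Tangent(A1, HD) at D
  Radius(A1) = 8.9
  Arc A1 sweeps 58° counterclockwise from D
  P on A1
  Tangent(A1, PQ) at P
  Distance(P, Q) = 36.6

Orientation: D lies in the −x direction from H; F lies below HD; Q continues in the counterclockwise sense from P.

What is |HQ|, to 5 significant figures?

57.179

H is at the origin; HD is horizontal with |HD| = 18.1 and D on the −x side, so D = (-18.100, 0.0000). The tangent condition forces FD to be normal to HD, so F = D + (0, -8.9) = (-18.100, -8.9000). On A1, D sits at bearing 90° from F; a 58° counterclockwise sweep puts P at bearing 148°, so P = F + 8.9·(cos 148°, sin 148°) = (-25.648, -4.1837). The tangent condition forces FP to be normal to PQ, so PQ runs along (−sin 148°, cos 148°); with |PQ| = 36.6, Q = (-45.043, -35.222). Then |HQ| = |Q − H| = 57.179.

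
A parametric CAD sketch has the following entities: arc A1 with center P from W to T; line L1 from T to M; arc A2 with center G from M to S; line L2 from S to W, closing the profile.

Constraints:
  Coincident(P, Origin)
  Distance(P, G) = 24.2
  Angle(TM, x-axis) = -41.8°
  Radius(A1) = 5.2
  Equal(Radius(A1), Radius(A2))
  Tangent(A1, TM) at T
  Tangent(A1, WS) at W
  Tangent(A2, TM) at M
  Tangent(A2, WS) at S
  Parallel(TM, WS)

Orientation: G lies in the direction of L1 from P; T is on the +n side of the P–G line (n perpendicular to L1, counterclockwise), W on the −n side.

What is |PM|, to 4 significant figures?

24.75

The slot axis is L1's direction at -41.8°, so u = (cos -41.8°, sin -41.8°) = (0.7455, -0.6665) and n = (−sin -41.8°, cos -41.8°) = (0.6665, 0.7455). P is at the origin and G lies 24.2 along u from P, so G = 24.2·u = (18.04, -16.13). Tangency of A1 to both parallel lines with radius 5.2 puts T and W at P ± 5.2·n: T = (3.466, 3.876), W = (-3.466, -3.876). Equal radii place M and S the same way about G: M = G + 5.2·n = (21.51, -12.25), S = G − 5.2·n = (14.57, -20.01). Then |PM| = |M − P| = 24.75.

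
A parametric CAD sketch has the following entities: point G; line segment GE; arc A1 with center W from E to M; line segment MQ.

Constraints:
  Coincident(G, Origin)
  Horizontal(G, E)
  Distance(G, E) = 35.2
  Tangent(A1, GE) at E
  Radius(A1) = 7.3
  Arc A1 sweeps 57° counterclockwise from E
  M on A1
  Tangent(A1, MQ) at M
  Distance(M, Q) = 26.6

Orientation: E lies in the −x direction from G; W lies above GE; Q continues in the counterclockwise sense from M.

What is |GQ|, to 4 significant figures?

29.49

On A1, E sits at bearing -90° from W; a 57° counterclockwise sweep puts M at bearing -33°, so M = W + 7.3·(cos -33°, sin -33°) = (-29.08, 3.324). A1 meets MQ tangentially, so WM is at right angles to MQ, so MQ runs along (−sin -33°, cos -33°); with |MQ| = 26.6, Q = (-14.59, 25.63). Then |GQ| = |Q − G| = 29.49.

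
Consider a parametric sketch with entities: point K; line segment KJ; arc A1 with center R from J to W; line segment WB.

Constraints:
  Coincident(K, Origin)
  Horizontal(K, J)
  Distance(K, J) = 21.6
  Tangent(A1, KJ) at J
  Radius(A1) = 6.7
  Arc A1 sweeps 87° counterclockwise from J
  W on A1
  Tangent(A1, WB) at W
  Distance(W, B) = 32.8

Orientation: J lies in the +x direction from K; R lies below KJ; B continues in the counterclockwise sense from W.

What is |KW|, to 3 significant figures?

16.2

K is at the origin; K and J share the same y with |KJ| = 21.6 and J on the +x side, so J = (21.6, 0.00). The tangent condition forces RJ to be normal to KJ, so R = J + (0, -6.7) = (21.6, -6.70). On A1, J sits at bearing 90° from R; an 87° counterclockwise sweep puts W at bearing 177°, so W = R + 6.7·(cos 177°, sin 177°) = (14.9, -6.35). Then |KW| = |W − K| = 16.2.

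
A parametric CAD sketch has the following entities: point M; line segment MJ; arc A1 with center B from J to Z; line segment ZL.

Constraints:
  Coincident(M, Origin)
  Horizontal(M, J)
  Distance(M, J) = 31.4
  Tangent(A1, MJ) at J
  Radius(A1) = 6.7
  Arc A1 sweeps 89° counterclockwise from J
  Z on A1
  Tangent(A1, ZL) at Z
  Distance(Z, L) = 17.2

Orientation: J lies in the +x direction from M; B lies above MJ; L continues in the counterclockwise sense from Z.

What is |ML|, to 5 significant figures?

45.166

On A1, J sits at bearing -90° from B; an 89° counterclockwise sweep puts Z at bearing -1°, so Z = B + 6.7·(cos -1°, sin -1°) = (38.099, 6.5831). Tangency of A1 to ZL means the radius BZ is perpendicular to ZL, so ZL runs along (−sin -1°, cos -1°); with |ZL| = 17.2, L = (38.399, 23.780). Then |ML| = |L − M| = 45.166.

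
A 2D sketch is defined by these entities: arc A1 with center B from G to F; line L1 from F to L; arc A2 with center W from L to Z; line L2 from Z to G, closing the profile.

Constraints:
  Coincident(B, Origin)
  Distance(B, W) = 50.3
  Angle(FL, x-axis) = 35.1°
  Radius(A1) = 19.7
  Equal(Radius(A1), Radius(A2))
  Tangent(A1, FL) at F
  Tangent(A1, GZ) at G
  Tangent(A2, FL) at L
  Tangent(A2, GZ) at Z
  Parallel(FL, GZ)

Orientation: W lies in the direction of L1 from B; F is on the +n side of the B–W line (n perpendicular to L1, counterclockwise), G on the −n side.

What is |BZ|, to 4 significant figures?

54.02

The slot axis is L1's direction at 35.1°, so u = (cos 35.1°, sin 35.1°) = (0.8181, 0.5750) and n = (−sin 35.1°, cos 35.1°) = (-0.5750, 0.8181). B is at the origin and W lies 50.3 along u from B, so W = 50.3·u = (41.15, 28.92). Tangency of A1 to both parallel lines with radius 19.7 puts F and G at B ± 19.7·n: F = (-11.33, 16.12), G = (11.33, -16.12). Equal radii place L and Z the same way about W: L = W + 19.7·n = (29.83, 45.04), Z = W − 19.7·n = (52.48, 12.81). Then |BZ| = |Z − B| = 54.02.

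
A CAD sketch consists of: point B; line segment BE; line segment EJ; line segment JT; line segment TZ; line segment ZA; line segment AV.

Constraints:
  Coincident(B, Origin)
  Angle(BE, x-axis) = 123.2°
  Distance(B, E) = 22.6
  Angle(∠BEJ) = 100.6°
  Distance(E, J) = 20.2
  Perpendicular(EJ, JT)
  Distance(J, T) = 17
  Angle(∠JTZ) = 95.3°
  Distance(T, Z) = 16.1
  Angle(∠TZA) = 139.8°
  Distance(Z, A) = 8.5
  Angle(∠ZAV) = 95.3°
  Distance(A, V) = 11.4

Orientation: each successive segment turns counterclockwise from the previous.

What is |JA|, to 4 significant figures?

26.73

B is at the origin; BE runs at 123.2° with length 22.6, so E = (-12.37, 18.91). ∠BEJ = 100.6° gives EJ at -157.4° from the x-axis; with |EJ| = 20.2, J = (-31.02, 11.15). The perpendicularity gives JT at right angles to EJ, so JT runs at -67.40°; with |JT| = 17.0, T = (-24.49, -4.546). ∠JTZ = 95.3° gives TZ at 17.30° from the x-axis; with |TZ| = 16.1, Z = (-9.119, 0.2413). ∠TZA = 139.8° gives ZA at 57.50° from the x-axis; with |ZA| = 8.5, A = (-4.552, 7.410). Then |JA| = |A − J| = 26.73.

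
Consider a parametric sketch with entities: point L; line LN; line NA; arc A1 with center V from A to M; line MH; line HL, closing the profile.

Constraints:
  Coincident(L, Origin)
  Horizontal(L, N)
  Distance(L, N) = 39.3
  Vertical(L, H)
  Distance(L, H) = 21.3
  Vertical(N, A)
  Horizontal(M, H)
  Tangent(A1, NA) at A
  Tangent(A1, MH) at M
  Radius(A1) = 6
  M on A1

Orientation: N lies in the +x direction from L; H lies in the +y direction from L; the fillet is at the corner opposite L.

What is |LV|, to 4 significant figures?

36.65

L is at the origin; LN is horizontal with |LN| = 39.3 and N on the +x side, so N = (39.30, 0.000). LH is vertical with |LH| = 21.3 and H on the +y side, so H = (0.000, 21.30). The virtual corner opposite L is at (39.30, 21.30). A1 meets NA tangentially, so VA is at right angles to NA and since A1 is tangent to MH there, VM ⟂ MH, with radius 6.0, so the center V sits 6.0 in from both sides at V = (33.30, 15.30). Then |LV| = |V − L| = 36.65.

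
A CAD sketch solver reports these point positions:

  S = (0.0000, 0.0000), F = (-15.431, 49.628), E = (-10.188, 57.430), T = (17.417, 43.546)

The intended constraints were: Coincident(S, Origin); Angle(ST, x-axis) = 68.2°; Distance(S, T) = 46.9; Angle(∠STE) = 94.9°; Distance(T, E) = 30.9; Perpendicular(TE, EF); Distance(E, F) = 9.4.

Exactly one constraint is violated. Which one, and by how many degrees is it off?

Perpendicular(TE, EF) — off by 7.20°.

S = (0.00, 0.00) ✓; ST at 68.20° ✓; |ST| = 46.90 ✓; ∠STE = 94.90° ✓; |TE| = 30.90 ✓; ∠(TE, EF) = 82.80° ✗; |EF| = 9.400 ✓.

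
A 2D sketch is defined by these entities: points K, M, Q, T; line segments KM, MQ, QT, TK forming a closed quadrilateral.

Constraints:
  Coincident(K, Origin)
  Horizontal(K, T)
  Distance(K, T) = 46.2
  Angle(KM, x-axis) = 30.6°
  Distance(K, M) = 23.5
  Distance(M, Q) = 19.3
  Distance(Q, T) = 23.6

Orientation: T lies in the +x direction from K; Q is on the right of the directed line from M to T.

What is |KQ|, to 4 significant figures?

24.69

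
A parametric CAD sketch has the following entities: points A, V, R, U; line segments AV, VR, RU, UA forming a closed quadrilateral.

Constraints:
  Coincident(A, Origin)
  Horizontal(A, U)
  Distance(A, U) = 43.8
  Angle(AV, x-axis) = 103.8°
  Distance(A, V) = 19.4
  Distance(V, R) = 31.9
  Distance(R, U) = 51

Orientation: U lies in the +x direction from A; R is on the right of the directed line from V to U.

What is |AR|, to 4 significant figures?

14.16

A is at the origin; AU is horizontal with |AU| = 43.8 and U in +x, so U = (43.8, 0). AV runs at 103.8° with |AV| = 19.4, so V = (-4.628, 18.84). R is determined by |VR| = 31.9 and |RU| = 51.0 together: it lies at the intersection of circle(V, 31.9) and circle(U, 51.0). With |VU| = 51.96, the foot of the radical line on VU is 10.75 from V and the perpendicular offset is √(31.9² − 10.75²) = 30.04. Taking the right-of-VU solution: R = (-5.503, -13.05).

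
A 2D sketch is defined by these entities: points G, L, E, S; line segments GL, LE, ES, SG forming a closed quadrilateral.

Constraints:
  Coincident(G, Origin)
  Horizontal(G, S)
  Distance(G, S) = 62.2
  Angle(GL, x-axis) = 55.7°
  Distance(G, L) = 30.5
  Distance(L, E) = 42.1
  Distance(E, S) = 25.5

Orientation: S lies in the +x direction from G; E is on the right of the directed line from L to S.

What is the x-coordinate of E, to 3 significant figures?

39.1

Checks: |LE| = 42.10 ✓; |ES| = 25.50 ✓.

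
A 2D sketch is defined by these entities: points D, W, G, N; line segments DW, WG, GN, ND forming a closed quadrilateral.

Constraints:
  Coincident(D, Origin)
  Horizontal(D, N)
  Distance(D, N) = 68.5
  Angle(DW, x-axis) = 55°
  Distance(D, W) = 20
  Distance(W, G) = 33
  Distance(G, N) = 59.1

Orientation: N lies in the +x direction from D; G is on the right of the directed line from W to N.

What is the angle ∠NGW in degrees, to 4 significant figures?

74.21°

Checks: |WG| = 33.00 ✓; |GN| = 59.10 ✓.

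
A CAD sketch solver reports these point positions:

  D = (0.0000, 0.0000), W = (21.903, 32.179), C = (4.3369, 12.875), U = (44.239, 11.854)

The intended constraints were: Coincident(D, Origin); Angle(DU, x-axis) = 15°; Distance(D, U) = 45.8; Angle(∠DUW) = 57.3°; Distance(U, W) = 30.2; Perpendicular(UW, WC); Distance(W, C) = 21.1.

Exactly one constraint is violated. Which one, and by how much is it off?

Distance(W, C) = 21.1 — off by 5.00.

D = (0.00, 0.00) ✓; DU at 15.00° ✓; |DU| = 45.80 ✓; ∠DUW = 57.30° ✓; |UW| = 30.20 ✓; ∠(UW, WC) = 90.00° ✓; |WC| = 26.10 ✗.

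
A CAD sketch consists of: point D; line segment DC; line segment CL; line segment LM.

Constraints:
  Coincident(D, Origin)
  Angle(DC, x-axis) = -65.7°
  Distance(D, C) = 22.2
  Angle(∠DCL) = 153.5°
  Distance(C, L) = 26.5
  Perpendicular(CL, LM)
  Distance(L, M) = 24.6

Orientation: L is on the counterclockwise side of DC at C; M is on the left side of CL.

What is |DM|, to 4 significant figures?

48.64

∠DCL = 153.5°, so CL runs at -65.7° + (180° − 153.5°) = -39.20° from the x-axis; with |CL| = 26.5, L = C + 26.5·(cos -39.20°, sin -39.20°) = (29.67, -36.98). CL ⟂ LM; with |LM| = 24.6 on the left of CL, M = L + 24.6·(0.6320, 0.7749) = (45.22, -17.92). Then |DM| = |M − D| = 48.64.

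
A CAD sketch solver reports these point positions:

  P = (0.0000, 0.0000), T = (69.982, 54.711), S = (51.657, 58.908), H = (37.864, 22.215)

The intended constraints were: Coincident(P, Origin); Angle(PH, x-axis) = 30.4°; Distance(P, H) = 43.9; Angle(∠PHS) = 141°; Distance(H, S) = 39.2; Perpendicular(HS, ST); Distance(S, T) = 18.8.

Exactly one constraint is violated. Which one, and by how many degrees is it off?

Perpendicular(HS, ST) — off by 7.70°.

P = (0.00, 0.00) ✓; PH at 30.40° ✓; |PH| = 43.90 ✓; ∠PHS = 141.0° ✓; |HS| = 39.20 ✓; ∠(HS, ST) = 82.30° ✗; |ST| = 18.80 ✓.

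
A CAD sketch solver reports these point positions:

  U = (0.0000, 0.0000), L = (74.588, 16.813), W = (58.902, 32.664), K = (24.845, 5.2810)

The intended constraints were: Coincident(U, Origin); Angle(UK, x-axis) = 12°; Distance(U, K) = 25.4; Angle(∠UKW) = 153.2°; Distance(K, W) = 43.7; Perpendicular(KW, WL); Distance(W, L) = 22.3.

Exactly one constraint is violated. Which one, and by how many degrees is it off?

Perpendicular(KW, WL) — off by 5.90°.

U = (0.00, 0.00) ✓; UK at 12.00° ✓; |UK| = 25.40 ✓; ∠UKW = 153.2° ✓; |KW| = 43.70 ✓; ∠(KW, WL) = 84.10° ✗; |WL| = 22.30 ✓.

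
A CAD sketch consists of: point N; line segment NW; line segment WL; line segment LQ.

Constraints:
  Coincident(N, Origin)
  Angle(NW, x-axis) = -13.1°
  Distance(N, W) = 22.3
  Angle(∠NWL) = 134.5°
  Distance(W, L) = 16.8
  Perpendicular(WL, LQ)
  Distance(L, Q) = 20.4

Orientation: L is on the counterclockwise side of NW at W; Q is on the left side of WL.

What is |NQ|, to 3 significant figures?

32.7

N is at the origin; NW runs at -13.1° with length 22.3, so W = 22.3·(cos -13.1°, sin -13.1°) = (21.7, -5.05). ∠NWL = 134.5°, so WL runs at -13.1° + (180° − 134.5°) = 32.4° from the x-axis; with |WL| = 16.8, L = W + 16.8·(cos 32.4°, sin 32.4°) = (35.9, 3.95). The perpendicularity gives LQ at right angles to WL; with |LQ| = 20.4 on the left of WL, Q = L + 20.4·(-0.536, 0.844) = (25.0, 21.2). Then |NQ| = |Q − N| = 32.7.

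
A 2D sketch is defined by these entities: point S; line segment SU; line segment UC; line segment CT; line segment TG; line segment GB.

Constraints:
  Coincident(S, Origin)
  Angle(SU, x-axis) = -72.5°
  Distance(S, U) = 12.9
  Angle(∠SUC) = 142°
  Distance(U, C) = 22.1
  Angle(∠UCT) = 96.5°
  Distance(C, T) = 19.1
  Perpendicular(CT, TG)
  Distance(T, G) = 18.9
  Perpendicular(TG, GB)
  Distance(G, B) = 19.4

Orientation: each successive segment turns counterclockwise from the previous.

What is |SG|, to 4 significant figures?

20.46

S is at the origin; SU runs at -72.5° with length 12.9, so U = (3.879, -12.30). ∠SUC = 142.0° gives UC at -34.50° from the x-axis; with |UC| = 22.1, C = (22.09, -24.82). ∠UCT = 96.5° gives CT at 49.00° from the x-axis; with |CT| = 19.1, T = (34.62, -10.41). CT is perpendicular to TG, so TG runs at 139.0°; with |TG| = 18.9, G = (20.36, 1.994). Then |SG| = |G − S| = 20.46.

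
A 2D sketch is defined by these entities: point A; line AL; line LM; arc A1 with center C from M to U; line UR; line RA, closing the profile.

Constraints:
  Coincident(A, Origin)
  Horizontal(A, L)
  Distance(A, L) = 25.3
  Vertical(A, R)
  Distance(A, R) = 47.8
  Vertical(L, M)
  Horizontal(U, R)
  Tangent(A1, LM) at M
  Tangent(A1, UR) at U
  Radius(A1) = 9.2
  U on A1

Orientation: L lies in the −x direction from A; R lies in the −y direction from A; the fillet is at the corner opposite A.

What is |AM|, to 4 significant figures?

46.15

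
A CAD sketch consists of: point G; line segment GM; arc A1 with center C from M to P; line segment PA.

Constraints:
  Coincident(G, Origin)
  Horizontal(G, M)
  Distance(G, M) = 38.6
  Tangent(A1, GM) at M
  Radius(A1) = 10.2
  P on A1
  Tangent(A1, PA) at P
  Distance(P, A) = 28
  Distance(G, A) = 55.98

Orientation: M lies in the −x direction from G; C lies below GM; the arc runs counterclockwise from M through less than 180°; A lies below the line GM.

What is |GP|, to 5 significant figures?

50.104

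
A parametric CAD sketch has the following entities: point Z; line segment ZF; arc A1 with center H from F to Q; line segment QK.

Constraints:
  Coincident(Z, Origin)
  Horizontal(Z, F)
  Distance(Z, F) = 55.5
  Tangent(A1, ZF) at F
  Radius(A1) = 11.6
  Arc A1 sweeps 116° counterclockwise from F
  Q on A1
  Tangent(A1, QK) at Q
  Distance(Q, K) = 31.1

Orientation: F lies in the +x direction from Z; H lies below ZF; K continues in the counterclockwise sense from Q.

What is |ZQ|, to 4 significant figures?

48.06

Z is at the origin; ZF is horizontal with |ZF| = 55.5 and F on the +x side, so F = (55.50, 0.000). Since A1 is tangent to ZF there, HF ⟂ ZF, so H = F + (0, -11.6) = (55.50, -11.60). On A1, F sits at bearing 90° from H; a 116° counterclockwise sweep puts Q at bearing 206°, so Q = H + 11.6·(cos 206°, sin 206°) = (45.07, -16.69). Then |ZQ| = |Q − Z| = 48.06.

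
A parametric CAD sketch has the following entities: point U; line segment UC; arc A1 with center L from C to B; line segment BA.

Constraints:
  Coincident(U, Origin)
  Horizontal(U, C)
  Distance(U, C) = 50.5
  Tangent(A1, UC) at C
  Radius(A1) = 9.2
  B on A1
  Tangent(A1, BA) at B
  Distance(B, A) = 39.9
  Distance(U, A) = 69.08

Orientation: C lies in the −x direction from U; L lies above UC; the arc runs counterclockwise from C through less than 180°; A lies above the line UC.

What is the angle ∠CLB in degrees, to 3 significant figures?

98.9°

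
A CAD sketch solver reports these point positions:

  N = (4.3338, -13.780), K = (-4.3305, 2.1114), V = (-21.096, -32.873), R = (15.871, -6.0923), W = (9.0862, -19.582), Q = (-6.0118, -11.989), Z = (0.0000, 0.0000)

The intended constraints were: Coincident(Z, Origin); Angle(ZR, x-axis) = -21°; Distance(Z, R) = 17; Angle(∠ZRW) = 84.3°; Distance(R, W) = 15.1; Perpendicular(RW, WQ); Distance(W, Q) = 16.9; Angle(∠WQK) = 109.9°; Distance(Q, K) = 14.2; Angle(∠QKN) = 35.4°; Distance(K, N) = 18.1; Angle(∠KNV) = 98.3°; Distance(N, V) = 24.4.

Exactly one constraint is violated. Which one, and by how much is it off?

Distance(N, V) = 24.4 — off by 7.40.

Z = (0.00, 0.00) ✓; ZR at -21.00° ✓; |ZR| = 17.00 ✓; ∠ZRW = 84.30° ✓; |RW| = 15.10 ✓; ∠(RW, WQ) = 90.00° ✓; |WQ| = 16.90 ✓; ∠WQK = 109.9° ✓; |QK| = 14.20 ✓; ∠QKN = 35.40° ✓; |KN| = 18.10 ✓; ∠KNV = 98.30° ✓; |NV| = 31.80 ✗.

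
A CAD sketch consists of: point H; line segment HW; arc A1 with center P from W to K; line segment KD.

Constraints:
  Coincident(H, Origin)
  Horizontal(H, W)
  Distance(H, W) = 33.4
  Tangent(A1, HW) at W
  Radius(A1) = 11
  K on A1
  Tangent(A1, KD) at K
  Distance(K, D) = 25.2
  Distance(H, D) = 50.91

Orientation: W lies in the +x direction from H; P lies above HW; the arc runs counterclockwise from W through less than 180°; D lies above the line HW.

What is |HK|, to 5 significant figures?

46.126

Checks: |HW| = 33.40 ✓; |PK| = 11.00 ✓; ∠(PK, KD) = 90.00° ✓; |KD| = 25.20 ✓; |HD| = 50.91 ✓.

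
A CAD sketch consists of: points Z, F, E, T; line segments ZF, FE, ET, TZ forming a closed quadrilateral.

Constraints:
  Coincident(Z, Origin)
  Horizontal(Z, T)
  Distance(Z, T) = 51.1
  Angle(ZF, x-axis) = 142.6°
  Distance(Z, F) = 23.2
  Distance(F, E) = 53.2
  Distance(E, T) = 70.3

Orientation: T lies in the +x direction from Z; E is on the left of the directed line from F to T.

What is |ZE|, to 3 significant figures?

59.2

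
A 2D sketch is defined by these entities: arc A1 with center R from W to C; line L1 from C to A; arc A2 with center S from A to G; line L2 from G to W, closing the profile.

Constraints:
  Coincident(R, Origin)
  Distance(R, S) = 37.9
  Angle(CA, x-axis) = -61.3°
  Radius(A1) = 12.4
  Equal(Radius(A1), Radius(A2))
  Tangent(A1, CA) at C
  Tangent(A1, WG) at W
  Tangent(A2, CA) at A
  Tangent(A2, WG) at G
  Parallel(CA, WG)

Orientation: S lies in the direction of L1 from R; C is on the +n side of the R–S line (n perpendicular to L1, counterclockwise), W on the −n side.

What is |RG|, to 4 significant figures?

39.88

The slot axis is L1's direction at -61.3°, so u = (cos -61.3°, sin -61.3°) = (0.4802, -0.8771) and n = (−sin -61.3°, cos -61.3°) = (0.8771, 0.4802). R is at the origin and S lies 37.9 along u from R, so S = 37.9·u = (18.20, -33.24). Tangency of A1 to both parallel lines with radius 12.4 puts C and W at R ± 12.4·n: C = (10.88, 5.955), W = (-10.88, -5.955). Equal radii place A and G the same way about S: A = S + 12.4·n = (29.08, -27.29), G = S − 12.4·n = (7.324, -39.20). Then |RG| = |G − R| = 39.88.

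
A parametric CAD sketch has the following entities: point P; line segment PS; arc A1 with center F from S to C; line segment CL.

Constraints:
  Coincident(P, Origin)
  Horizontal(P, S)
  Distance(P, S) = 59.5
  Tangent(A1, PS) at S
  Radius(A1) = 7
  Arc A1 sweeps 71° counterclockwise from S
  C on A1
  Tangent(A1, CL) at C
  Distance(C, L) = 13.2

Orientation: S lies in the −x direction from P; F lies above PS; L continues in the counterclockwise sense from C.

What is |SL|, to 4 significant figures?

20.37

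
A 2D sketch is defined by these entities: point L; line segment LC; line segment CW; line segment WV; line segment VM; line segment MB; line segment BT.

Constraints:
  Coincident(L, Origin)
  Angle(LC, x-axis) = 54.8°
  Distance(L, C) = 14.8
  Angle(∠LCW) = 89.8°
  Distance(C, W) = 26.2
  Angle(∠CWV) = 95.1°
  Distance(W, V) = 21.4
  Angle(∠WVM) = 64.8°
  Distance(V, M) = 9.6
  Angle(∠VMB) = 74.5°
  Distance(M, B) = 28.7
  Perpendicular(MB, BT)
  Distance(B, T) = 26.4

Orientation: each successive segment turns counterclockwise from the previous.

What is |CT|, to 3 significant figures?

58.1

L is at the origin; LC runs at 54.8° with length 14.8, so C = (8.53, 12.1). ∠LCW = 89.8° gives CW at 145° from the x-axis; with |CW| = 26.2, W = (-12.9, 27.1). ∠CWV = 95.1° gives WV at -130° from the x-axis; with |WV| = 21.4, V = (-26.7, 10.8). ∠WVM = 64.8° gives VM at -14.9° from the x-axis; with |VM| = 9.6, M = (-17.4, 8.28). ∠VMB = 74.5° gives MB at 90.6° from the x-axis; with |MB| = 28.7, B = (-17.7, 37.0). The perpendicularity gives BT at right angles to MB, so BT runs at -179°; with |BT| = 26.4, T = (-44.1, 36.7). Then |CT| = |T − C| = 58.1.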